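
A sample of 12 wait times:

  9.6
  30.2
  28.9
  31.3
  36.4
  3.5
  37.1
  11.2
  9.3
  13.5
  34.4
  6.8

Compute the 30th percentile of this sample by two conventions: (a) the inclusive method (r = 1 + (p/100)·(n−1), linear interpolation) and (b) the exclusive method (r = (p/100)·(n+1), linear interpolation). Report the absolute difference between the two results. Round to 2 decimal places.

Sorted: 3.5, 6.8, 9.3, 9.6, 11.2, 13.5, 28.9, 30.2, 31.3, 34.4, 36.4, 37.1.
n = 12.
(a) r = 4.3; between ranks 4 (9.6) and 5 (11.2): 10.08.
(b) r = 3.9; between ranks 3 (9.3) and 4 (9.6): 9.57.
|10.08 − 9.57| = 0.51.

0.51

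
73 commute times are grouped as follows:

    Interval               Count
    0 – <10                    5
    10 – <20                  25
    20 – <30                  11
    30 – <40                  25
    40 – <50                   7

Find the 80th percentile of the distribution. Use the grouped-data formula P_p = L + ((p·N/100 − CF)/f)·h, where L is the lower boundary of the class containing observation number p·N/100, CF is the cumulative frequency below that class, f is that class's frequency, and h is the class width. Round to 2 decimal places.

36.96

N = 73; target position k = 80/100 · 73 = 58.4.
Cumulative frequencies: 5, 30, 41, 66, 73.
Observation 58.4 falls in the class 30 – <40.
L = 30, CF = 41, f = 25, h = 10.
P80 = 30 + ((58.4 − 41)/25)·10 = 30 + 6.96 = 36.96.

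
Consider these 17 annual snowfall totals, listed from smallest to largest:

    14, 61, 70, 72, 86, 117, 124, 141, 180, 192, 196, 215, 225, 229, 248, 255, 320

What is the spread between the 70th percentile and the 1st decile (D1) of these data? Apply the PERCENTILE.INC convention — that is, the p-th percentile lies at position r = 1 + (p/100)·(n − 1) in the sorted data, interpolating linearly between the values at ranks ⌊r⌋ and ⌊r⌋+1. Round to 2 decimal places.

n = 17.
P10: r = 2.6; ranks 2–3 are 61, 70; interpolating gives 66.4.
P70: r = 12.2; ranks 12–13 are 215, 225; interpolating gives 217.
Difference: 217 − 66.4 = 150.6.

150.60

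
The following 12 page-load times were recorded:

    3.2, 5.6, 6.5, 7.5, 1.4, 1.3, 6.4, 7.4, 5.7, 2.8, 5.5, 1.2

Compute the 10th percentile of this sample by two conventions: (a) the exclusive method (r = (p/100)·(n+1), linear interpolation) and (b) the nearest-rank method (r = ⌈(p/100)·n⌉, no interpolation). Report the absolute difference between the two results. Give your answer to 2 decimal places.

Sorted: 1.2, 1.3, 1.4, 2.8, 3.2, 5.5, 5.6, 5.7, 6.4, 6.5, 7.4, 7.5.
n = 12.
(a) r = 1.3; between ranks 1 (1.2) and 2 (1.3): 1.23.
(b) the nearest-rank method: rank 2 → 1.3.
|1.23 − 1.3| = 0.07.

0.07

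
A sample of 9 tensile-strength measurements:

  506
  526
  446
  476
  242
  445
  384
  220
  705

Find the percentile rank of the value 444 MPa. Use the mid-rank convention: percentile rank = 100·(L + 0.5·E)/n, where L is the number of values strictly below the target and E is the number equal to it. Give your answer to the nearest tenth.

33.3

Sorted: 220, 242, 384, 445, 446, 476, 506, 526, 705.
Count below 444: L = 3; count equal: E = 0; n = 9.
Percentile rank = 100·(3 + 0.5·0)/9 = 100·3/9 = 33.33.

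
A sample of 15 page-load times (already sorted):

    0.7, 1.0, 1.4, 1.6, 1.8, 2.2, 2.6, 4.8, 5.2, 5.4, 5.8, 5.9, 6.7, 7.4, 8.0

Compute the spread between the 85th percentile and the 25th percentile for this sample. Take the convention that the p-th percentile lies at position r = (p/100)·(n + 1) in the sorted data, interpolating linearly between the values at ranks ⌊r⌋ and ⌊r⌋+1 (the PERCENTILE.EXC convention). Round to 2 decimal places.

n = 15.
P25: r = 4 (integer) → 1.6.
P85: r = 13.6; ranks 13–14 are 6.7, 7.4; interpolating gives 7.12.
Difference: 7.12 − 1.6 = 5.52.

5.52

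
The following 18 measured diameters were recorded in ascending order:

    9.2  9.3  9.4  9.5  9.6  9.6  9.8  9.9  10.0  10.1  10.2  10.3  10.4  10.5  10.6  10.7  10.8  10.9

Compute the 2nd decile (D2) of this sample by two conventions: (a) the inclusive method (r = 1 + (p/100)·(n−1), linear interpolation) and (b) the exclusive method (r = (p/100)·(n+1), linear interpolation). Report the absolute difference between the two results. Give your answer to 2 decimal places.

0.06

n = 18.
(a) r = 4.4; between ranks 4 (9.5) and 5 (9.6): 9.54.
(b) r = 3.8; between ranks 3 (9.4) and 4 (9.5): 9.48.
|9.54 − 9.48| = 0.06.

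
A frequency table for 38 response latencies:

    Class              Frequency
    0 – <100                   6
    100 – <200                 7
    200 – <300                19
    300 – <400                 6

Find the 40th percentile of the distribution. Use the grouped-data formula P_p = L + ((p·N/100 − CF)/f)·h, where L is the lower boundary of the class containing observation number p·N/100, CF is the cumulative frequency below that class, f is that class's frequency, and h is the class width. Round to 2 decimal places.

N = 38; target position k = 40/100 · 38 = 15.2.
Cumulative frequencies: 6, 13, 32, 38.
Observation 15.2 falls in the class 200 – <300.
L = 200, CF = 13, f = 19, h = 100.
P40 = 200 + ((15.2 − 13)/19)·100 = 200 + 11.5789 = 211.579.

211.58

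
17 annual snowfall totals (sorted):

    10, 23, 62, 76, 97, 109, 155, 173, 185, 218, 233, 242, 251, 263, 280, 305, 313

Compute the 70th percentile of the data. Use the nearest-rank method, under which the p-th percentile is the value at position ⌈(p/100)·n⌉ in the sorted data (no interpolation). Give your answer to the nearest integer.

n = 17.
Position = ⌈70/100 · 17⌉ = ⌈11.9⌉ = 12.
The value at rank 12 is 242.

242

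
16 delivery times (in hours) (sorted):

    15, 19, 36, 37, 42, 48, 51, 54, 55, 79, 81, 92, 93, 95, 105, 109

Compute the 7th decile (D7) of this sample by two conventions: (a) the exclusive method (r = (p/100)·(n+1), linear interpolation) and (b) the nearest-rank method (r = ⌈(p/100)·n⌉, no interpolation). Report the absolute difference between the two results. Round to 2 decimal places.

n = 16.
(a) r = 11.9; between ranks 11 (81) and 12 (92): 90.9.
(b) the nearest-rank method: rank 12 → 92.
|90.9 − 92| = 1.1.

1.10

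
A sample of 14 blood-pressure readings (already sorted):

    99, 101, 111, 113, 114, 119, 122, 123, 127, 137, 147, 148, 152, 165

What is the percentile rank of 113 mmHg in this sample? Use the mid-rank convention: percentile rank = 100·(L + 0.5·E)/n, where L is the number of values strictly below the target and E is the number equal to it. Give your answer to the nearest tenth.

Count below 113: L = 3; count equal: E = 1; n = 14.
Percentile rank = 100·(3 + 0.5·1)/14 = 100·3.5/14 = 25.

25.0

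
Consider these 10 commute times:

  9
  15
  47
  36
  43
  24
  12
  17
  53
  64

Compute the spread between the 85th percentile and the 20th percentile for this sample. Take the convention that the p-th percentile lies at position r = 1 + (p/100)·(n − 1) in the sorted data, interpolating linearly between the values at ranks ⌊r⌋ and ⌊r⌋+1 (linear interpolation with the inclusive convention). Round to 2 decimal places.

Sorted: 9, 12, 15, 17, 24, 36, 43, 47, 53, 64.
n = 10.
P20: r = 2.8; ranks 2–3 are 12, 15; interpolating gives 14.4.
P85: r = 8.65; ranks 8–9 are 47, 53; interpolating gives 50.9.
Difference: 50.9 − 14.4 = 36.5.

36.50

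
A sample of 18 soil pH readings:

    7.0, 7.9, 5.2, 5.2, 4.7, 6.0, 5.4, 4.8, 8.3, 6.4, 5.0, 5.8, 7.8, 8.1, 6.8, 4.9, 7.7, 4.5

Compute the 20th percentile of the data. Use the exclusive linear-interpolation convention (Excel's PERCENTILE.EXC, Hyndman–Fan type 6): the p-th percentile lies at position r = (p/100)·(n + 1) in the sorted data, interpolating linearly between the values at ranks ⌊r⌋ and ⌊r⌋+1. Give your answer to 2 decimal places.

4.88

Sorted: 4.5, 4.7, 4.8, 4.9, 5.0, 5.2, 5.2, 5.4, 5.8, 6.0, 6.4, 6.8, 7.0, 7.7, 7.8, 7.9, 8.1, 8.3.
n = 18.
r = (20/100)·(18 + 1) = 3.8.
Rank 3 is 4.8 and rank 4 is 4.9.
Interpolate: 4.8 + 0.8·(4.9 − 4.8) = 4.8 + 0.8·0.1 = 4.88.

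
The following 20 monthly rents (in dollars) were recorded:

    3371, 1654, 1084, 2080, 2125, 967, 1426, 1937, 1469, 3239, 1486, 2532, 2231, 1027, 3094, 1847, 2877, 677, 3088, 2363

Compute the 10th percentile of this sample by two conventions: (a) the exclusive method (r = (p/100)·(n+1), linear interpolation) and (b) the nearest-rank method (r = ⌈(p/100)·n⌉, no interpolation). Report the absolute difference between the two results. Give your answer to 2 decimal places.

6.00

Sorted: 677, 967, 1027, 1084, 1426, 1469, 1486, 1654, 1847, 1937, 2080, 2125, 2231, 2363, 2532, 2877, 3088, 3094, 3239, 3371.
n = 20.
(a) r = 2.1; between ranks 2 (967) and 3 (1027): 973.
(b) the nearest-rank method: rank 2 → 967.
|973 − 967| = 6.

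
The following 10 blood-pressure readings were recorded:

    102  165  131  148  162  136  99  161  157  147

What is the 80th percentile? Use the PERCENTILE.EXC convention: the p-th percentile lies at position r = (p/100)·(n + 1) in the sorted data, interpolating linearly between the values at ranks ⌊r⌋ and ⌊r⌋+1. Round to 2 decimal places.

161.80

Sorted: 99, 102, 131, 136, 147, 148, 157, 161, 162, 165.
n = 10.
r = (80/100)·(10 + 1) = 8.8.
Rank 8 is 161 and rank 9 is 162.
Interpolate: 161 + 0.8·(162 − 161) = 161 + 0.8·1 = 161.8.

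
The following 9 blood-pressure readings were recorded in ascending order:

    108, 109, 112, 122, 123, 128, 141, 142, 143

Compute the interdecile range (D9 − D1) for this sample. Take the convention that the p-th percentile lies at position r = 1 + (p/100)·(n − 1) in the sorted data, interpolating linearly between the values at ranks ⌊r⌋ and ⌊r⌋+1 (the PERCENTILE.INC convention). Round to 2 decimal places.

n = 9.
P10: r = 1.8; ranks 1–2 are 108, 109; interpolating gives 108.8.
P90: r = 8.2; ranks 8–9 are 142, 143; interpolating gives 142.2.
Difference: 142.2 − 108.8 = 33.4.

33.40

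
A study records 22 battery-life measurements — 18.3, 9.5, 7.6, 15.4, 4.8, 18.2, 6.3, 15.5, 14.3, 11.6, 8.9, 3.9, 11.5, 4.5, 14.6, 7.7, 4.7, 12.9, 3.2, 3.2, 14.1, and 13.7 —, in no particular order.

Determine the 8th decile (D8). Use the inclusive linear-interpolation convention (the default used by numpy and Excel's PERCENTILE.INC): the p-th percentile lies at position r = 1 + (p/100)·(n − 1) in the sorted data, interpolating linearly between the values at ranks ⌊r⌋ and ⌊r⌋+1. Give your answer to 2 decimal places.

14.54

Sorted: 3.2, 3.2, 3.9, 4.5, 4.7, 4.8, 6.3, 7.6, 7.7, 8.9, 9.5, 11.5, 11.6, 12.9, 13.7, 14.1, 14.3, 14.6, 15.4, 15.5, 18.2, 18.3.
n = 22.
r = 1 + (80/100)·(22 − 1) = 1 + 16.8 = 17.8.
Rank 17 is 14.3 and rank 18 is 14.6.
Interpolate: 14.3 + 0.8·(14.6 − 14.3) = 14.3 + 0.8·0.3 = 14.54.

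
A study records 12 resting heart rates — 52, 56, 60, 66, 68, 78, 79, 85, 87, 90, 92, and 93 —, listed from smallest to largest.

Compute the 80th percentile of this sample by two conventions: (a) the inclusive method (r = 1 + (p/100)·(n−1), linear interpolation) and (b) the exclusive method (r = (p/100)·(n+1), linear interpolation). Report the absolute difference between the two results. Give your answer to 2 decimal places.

1.40

n = 12.
(a) r = 9.8; between ranks 9 (87) and 10 (90): 89.4.
(b) r = 10.4; between ranks 10 (90) and 11 (92): 90.8.
|89.4 − 90.8| = 1.4.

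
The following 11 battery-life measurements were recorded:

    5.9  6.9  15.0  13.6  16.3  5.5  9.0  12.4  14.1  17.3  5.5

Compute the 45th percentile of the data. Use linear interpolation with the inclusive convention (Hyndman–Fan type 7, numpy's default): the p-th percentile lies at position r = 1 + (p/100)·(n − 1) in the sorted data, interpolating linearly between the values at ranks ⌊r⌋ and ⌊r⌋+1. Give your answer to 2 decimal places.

Sorted: 5.5, 5.5, 5.9, 6.9, 9.0, 12.4, 13.6, 14.1, 15.0, 16.3, 17.3.
n = 11.
r = 1 + (45/100)·(11 − 1) = 1 + 4.5 = 5.5.
Rank 5 is 9.0 and rank 6 is 12.4.
Interpolate: 9.0 + 0.5·(12.4 − 9.0) = 9.0 + 0.5·3.4 = 10.7.

10.70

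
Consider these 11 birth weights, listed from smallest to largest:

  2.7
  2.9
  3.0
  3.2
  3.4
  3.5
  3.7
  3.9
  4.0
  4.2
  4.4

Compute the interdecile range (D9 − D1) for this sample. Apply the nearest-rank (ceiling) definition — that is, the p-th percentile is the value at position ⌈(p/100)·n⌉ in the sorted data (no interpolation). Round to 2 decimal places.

1.30

n = 11.
P10: rank ⌈10/100·11⌉ = 2 → 2.9.
P90: rank ⌈90/100·11⌉ = 10 → 4.2.
Difference: 4.2 − 2.9 = 1.3.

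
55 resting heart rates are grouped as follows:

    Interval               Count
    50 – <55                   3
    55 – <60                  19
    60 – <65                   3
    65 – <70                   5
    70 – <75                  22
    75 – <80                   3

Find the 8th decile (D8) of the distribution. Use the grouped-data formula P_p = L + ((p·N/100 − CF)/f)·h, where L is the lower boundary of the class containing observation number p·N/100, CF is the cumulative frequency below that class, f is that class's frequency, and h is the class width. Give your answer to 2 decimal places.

73.18

N = 55; target position k = 80/100 · 55 = 44.
Cumulative frequencies: 3, 22, 25, 30, 52, 55.
Observation 44 falls in the class 70 – <75.
L = 70, CF = 30, f = 22, h = 5.
P80 = 70 + ((44 − 30)/22)·5 = 70 + 3.18182 = 73.1818.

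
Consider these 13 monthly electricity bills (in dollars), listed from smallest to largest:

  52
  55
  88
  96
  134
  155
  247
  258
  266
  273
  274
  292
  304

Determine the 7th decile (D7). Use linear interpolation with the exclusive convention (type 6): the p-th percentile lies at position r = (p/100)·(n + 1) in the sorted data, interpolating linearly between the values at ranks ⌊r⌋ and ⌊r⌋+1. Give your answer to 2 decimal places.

n = 13.
r = (70/100)·(13 + 1) = 9.8.
Rank 9 is 266 and rank 10 is 273.
Interpolate: 266 + 0.8·(273 − 266) = 266 + 0.8·7 = 271.6.

271.60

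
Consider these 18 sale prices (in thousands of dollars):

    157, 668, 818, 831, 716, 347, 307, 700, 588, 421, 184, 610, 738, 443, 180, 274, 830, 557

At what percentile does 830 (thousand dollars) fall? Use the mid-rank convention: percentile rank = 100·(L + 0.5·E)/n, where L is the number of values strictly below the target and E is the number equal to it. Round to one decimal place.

Sorted: 157, 180, 184, 274, 307, 347, 421, 443, 557, 588, 610, 668, 700, 716, 738, 818, 830, 831.
Count below 830: L = 16; count equal: E = 1; n = 18.
Percentile rank = 100·(16 + 0.5·1)/18 = 100·16.5/18 = 91.67.

91.7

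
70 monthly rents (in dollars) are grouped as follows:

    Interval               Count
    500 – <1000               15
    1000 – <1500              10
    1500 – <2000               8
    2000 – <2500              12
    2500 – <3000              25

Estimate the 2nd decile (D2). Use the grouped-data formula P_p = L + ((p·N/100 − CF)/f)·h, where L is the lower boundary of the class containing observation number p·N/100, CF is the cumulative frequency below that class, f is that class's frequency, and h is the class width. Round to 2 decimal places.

966.67

N = 70; target position k = 20/100 · 70 = 14.
Cumulative frequencies: 15, 25, 33, 45, 70.
Observation 14 falls in the class 500 – <1000.
L = 500, CF = 0, f = 15, h = 500.
P20 = 500 + ((14 − 0)/15)·500 = 500 + 466.667 = 966.667.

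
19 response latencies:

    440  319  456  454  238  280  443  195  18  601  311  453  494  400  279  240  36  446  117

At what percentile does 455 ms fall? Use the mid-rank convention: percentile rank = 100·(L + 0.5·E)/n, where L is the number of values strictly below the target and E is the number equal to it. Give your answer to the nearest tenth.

84.2

Sorted: 18, 36, 117, 195, 238, 240, 279, 280, 311, 319, 400, 440, 443, 446, 453, 454, 456, 494, 601.
Count below 455: L = 16; count equal: E = 0; n = 19.
Percentile rank = 100·(16 + 0.5·0)/19 = 100·16/19 = 84.21.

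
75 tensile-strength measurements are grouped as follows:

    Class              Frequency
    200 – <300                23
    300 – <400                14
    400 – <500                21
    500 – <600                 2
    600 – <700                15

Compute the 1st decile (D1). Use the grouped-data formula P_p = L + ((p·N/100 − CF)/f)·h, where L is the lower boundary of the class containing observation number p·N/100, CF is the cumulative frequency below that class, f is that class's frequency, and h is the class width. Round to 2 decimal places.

N = 75; target position k = 10/100 · 75 = 7.5.
Cumulative frequencies: 23, 37, 58, 60, 75.
Observation 7.5 falls in the class 200 – <300.
L = 200, CF = 0, f = 23, h = 100.
P10 = 200 + ((7.5 − 0)/23)·100 = 200 + 32.6087 = 232.609.

232.61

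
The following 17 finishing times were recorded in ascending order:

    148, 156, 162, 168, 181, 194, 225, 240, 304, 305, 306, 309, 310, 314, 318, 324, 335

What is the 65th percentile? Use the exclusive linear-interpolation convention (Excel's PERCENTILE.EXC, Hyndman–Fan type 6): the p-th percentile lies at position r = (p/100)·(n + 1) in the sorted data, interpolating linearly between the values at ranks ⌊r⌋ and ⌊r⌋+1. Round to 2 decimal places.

308.10

n = 17.
r = (65/100)·(17 + 1) = 11.7.
Rank 11 is 306 and rank 12 is 309.
Interpolate: 306 + 0.7·(309 − 306) = 306 + 0.7·3 = 308.1.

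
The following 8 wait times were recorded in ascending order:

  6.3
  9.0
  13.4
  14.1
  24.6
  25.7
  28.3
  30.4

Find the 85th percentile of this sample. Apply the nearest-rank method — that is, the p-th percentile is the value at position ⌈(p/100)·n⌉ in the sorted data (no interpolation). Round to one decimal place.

28.3

n = 8.
Position = ⌈85/100 · 8⌉ = ⌈6.8⌉ = 7.
The value at rank 7 is 28.3.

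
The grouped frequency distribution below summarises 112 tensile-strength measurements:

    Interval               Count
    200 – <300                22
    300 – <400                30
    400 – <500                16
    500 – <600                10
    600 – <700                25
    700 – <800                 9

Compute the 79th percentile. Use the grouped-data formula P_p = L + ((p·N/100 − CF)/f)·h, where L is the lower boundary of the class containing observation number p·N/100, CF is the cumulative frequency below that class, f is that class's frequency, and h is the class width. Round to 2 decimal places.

N = 112; target position k = 79/100 · 112 = 88.48.
Cumulative frequencies: 22, 52, 68, 78, 103, 112.
Observation 88.48 falls in the class 600 – <700.
L = 600, CF = 78, f = 25, h = 100.
P79 = 600 + ((88.48 − 78)/25)·100 = 600 + 41.92 = 641.92.

641.92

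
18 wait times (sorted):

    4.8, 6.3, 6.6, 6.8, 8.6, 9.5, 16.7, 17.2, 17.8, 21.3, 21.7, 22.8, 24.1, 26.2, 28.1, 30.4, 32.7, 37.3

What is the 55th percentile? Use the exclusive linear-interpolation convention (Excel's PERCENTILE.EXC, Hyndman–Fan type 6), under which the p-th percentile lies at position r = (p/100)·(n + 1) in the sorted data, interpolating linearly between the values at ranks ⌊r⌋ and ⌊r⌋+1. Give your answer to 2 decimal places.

21.48

n = 18.
r = (55/100)·(18 + 1) = 10.45.
Rank 10 is 21.3 and rank 11 is 21.7.
Interpolate: 21.3 + 0.45·(21.7 − 21.3) = 21.3 + 0.45·0.4 = 21.48.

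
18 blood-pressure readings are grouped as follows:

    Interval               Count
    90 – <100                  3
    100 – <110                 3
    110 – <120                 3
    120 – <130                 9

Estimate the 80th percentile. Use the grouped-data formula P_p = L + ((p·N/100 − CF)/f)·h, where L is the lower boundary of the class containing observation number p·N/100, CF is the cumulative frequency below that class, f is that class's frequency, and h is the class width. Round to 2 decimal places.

126.00

N = 18; target position k = 80/100 · 18 = 14.4.
Cumulative frequencies: 3, 6, 9, 18.
Observation 14.4 falls in the class 120 – <130.
L = 120, CF = 9, f = 9, h = 10.
P80 = 120 + ((14.4 − 9)/9)·10 = 120 + 6 = 126.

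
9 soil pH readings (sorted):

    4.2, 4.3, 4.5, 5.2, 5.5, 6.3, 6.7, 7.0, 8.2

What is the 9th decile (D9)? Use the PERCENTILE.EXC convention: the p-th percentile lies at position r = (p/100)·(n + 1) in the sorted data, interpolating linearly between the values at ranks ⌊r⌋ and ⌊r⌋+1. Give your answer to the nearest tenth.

8.2

n = 9.
r = (90/100)·(9 + 1) = 9.
r is an integer, so P90 is the value at rank 9: 8.2.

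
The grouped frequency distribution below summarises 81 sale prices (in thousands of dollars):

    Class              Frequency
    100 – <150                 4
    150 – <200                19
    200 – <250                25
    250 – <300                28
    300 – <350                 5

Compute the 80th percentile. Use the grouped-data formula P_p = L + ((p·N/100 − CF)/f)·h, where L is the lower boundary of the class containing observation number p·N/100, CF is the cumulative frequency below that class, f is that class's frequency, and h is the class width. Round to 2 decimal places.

280.00

N = 81; target position k = 80/100 · 81 = 64.8.
Cumulative frequencies: 4, 23, 48, 76, 81.
Observation 64.8 falls in the class 250 – <300.
L = 250, CF = 48, f = 28, h = 50.
P80 = 250 + ((64.8 − 48)/28)·50 = 250 + 30 = 280.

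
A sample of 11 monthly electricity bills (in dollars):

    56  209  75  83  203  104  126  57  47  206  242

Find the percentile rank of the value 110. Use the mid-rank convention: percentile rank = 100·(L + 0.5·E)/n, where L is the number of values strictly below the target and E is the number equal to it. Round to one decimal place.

Sorted: 47, 56, 57, 75, 83, 104, 126, 203, 206, 209, 242.
Count below 110: L = 6; count equal: E = 0; n = 11.
Percentile rank = 100·(6 + 0.5·0)/11 = 100·6/11 = 54.55.

54.5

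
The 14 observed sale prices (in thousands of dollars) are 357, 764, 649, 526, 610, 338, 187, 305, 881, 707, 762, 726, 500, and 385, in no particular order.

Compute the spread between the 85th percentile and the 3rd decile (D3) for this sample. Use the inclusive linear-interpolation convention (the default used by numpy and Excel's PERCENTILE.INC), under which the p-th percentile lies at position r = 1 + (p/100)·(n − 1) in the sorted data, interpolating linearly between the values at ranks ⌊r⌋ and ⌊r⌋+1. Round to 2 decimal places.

Sorted: 187, 305, 338, 357, 385, 500, 526, 610, 649, 707, 726, 762, 764, 881.
n = 14.
P30: r = 4.9; ranks 4–5 are 357, 385; interpolating gives 382.2.
P85: r = 12.05; ranks 12–13 are 762, 764; interpolating gives 762.1.
Difference: 762.1 − 382.2 = 379.9.

379.90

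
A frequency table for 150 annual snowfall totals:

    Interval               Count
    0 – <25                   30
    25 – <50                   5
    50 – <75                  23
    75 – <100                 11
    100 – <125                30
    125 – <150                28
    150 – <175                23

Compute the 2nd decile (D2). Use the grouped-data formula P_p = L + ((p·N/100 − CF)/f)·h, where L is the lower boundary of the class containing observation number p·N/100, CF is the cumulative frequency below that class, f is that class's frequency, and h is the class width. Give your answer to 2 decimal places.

N = 150; target position k = 20/100 · 150 = 30.
Cumulative frequencies: 30, 35, 58, 69, 99, 127, 150.
Observation 30 falls in the class 0 – <25.
L = 0, CF = 0, f = 30, h = 25.
P20 = 0 + ((30 − 0)/30)·25 = 0 + 25 = 25.

25.00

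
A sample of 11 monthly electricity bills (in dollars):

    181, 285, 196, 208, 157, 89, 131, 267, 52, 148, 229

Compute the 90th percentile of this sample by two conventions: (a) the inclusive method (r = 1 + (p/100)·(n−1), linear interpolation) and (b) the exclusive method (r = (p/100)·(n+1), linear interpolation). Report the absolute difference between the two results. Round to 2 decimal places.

Sorted: 52, 89, 131, 148, 157, 181, 196, 208, 229, 267, 285.
n = 11.
(a) r = 10 → value at rank 10 = 267.
(b) r = 10.8; between ranks 10 (267) and 11 (285): 281.4.
|267 − 281.4| = 14.4.

14.40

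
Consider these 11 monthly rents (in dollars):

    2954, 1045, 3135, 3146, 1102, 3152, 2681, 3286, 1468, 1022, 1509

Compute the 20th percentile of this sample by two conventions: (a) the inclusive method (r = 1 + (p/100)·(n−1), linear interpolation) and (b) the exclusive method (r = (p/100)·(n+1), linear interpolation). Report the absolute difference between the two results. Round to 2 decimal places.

34.20

Sorted: 1022, 1045, 1102, 1468, 1509, 2681, 2954, 3135, 3146, 3152, 3286.
n = 11.
(a) r = 3 → value at rank 3 = 1102.
(b) r = 2.4; between ranks 2 (1045) and 3 (1102): 1067.8.
|1102 − 1067.8| = 34.2.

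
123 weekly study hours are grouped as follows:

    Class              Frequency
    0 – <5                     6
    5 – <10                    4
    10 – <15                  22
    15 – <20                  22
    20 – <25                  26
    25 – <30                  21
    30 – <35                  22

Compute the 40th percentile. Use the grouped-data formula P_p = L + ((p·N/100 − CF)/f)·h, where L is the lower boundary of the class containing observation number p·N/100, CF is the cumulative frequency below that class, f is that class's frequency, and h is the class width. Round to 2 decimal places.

18.91

N = 123; target position k = 40/100 · 123 = 49.2.
Cumulative frequencies: 6, 10, 32, 54, 80, 101, 123.
Observation 49.2 falls in the class 15 – <20.
L = 15, CF = 32, f = 22, h = 5.
P40 = 15 + ((49.2 − 32)/22)·5 = 15 + 3.90909 = 18.9091.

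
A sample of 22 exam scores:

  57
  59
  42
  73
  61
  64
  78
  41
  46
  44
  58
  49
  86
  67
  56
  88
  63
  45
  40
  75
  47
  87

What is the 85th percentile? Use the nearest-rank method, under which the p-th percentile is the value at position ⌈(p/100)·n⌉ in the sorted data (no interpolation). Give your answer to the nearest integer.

78

Sorted: 40, 41, 42, 44, 45, 46, 47, 49, 56, 57, 58, 59, 61, 63, 64, 67, 73, 75, 78, 86, 87, 88.
n = 22.
Position = ⌈85/100 · 22⌉ = ⌈18.7⌉ = 19.
The value at rank 19 is 78.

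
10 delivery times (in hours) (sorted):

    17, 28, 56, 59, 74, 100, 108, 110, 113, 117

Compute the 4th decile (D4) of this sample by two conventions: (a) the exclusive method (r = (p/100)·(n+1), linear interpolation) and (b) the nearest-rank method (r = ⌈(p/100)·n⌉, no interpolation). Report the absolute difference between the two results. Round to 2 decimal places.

6.00

n = 10.
(a) r = 4.4; between ranks 4 (59) and 5 (74): 65.
(b) the nearest-rank method: rank 4 → 59.
|65 − 59| = 6.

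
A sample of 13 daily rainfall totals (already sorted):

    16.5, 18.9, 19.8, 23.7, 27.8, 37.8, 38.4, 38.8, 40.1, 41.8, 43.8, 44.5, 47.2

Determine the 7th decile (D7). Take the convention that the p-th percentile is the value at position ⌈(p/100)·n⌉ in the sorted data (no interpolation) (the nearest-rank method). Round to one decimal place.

41.8

n = 13.
Position = ⌈70/100 · 13⌉ = ⌈9.1⌉ = 10.
The value at rank 10 is 41.8.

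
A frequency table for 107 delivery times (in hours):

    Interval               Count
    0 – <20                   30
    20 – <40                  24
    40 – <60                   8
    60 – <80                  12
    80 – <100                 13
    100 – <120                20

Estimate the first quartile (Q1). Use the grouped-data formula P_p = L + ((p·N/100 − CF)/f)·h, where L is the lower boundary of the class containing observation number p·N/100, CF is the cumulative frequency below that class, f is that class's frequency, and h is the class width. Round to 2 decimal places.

17.83

N = 107; target position k = 25/100 · 107 = 26.75.
Cumulative frequencies: 30, 54, 62, 74, 87, 107.
Observation 26.75 falls in the class 0 – <20.
L = 0, CF = 0, f = 30, h = 20.
P25 = 0 + ((26.75 − 0)/30)·20 = 0 + 17.8333 = 17.8333.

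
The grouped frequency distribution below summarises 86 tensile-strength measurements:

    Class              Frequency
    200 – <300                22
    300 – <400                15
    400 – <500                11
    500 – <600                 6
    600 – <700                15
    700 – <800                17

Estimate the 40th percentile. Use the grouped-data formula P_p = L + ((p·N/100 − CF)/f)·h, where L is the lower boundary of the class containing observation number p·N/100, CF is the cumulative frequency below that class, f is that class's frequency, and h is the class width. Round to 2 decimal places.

382.67

N = 86; target position k = 40/100 · 86 = 34.4.
Cumulative frequencies: 22, 37, 48, 54, 69, 86.
Observation 34.4 falls in the class 300 – <400.
L = 300, CF = 22, f = 15, h = 100.
P40 = 300 + ((34.4 − 22)/15)·100 = 300 + 82.6667 = 382.667.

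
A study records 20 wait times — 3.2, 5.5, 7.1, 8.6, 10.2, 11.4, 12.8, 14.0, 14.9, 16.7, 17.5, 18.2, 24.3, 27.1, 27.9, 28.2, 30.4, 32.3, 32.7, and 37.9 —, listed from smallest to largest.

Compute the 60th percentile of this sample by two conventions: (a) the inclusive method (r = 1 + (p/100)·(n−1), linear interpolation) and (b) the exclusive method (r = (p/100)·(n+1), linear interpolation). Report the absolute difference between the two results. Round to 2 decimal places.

1.22

n = 20.
(a) r = 12.4; between ranks 12 (18.2) and 13 (24.3): 20.64.
(b) r = 12.6; between ranks 12 (18.2) and 13 (24.3): 21.86.
|20.64 − 21.86| = 1.22.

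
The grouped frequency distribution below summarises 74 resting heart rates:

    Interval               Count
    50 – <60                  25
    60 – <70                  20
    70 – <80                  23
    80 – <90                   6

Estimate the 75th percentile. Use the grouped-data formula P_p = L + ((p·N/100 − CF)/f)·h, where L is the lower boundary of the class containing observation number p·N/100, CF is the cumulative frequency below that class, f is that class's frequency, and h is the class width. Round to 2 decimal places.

N = 74; target position k = 75/100 · 74 = 55.5.
Cumulative frequencies: 25, 45, 68, 74.
Observation 55.5 falls in the class 70 – <80.
L = 70, CF = 45, f = 23, h = 10.
P75 = 70 + ((55.5 − 45)/23)·10 = 70 + 4.56522 = 74.5652.

74.57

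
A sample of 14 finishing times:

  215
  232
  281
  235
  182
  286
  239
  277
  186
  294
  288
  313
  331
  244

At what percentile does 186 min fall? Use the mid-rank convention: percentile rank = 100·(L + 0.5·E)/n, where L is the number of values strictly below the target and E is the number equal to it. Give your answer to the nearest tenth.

Sorted: 182, 186, 215, 232, 235, 239, 244, 277, 281, 286, 288, 294, 313, 331.
Count below 186: L = 1; count equal: E = 1; n = 14.
Percentile rank = 100·(1 + 0.5·1)/14 = 100·1.5/14 = 10.71.

10.7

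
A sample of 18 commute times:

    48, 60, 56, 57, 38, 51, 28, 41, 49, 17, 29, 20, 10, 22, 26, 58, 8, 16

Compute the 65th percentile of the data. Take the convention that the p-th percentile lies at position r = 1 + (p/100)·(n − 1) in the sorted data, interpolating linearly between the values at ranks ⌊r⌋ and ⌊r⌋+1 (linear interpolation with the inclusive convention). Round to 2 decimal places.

Sorted: 8, 10, 16, 17, 20, 22, 26, 28, 29, 38, 41, 48, 49, 51, 56, 57, 58, 60.
n = 18.
r = 1 + (65/100)·(18 − 1) = 1 + 11.05 = 12.05.
Rank 12 is 48 and rank 13 is 49.
Interpolate: 48 + 0.05·(49 − 48) = 48 + 0.05·1 = 48.05.

48.05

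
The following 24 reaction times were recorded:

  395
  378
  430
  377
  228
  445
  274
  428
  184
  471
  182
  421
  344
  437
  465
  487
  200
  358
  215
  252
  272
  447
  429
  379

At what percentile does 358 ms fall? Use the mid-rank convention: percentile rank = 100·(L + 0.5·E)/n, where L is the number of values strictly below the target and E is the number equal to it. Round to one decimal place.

Sorted: 182, 184, 200, 215, 228, 252, 272, 274, 344, 358, 377, 378, 379, 395, 421, 428, 429, 430, 437, 445, 447, 465, 471, 487.
Count below 358: L = 9; count equal: E = 1; n = 24.
Percentile rank = 100·(9 + 0.5·1)/24 = 100·9.5/24 = 39.58.

39.6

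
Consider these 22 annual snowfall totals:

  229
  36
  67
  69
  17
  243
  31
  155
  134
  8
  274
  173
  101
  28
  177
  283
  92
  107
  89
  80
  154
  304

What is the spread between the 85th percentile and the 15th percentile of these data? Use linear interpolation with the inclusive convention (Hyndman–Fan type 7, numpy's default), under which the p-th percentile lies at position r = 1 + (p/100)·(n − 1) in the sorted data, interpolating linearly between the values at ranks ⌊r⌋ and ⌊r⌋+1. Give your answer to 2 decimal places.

Sorted: 8, 17, 28, 31, 36, 67, 69, 80, 89, 92, 101, 107, 134, 154, 155, 173, 177, 229, 243, 274, 283, 304.
n = 22.
P15: r = 4.15; ranks 4–5 are 31, 36; interpolating gives 31.75.
P85: r = 18.85; ranks 18–19 are 229, 243; interpolating gives 240.9.
Difference: 240.9 − 31.75 = 209.15.

209.15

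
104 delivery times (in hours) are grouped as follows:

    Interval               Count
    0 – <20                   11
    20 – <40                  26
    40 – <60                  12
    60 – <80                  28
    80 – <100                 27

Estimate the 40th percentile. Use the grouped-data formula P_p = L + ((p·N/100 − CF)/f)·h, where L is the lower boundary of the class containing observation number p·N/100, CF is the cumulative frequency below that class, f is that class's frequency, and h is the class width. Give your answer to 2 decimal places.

N = 104; target position k = 40/100 · 104 = 41.6.
Cumulative frequencies: 11, 37, 49, 77, 104.
Observation 41.6 falls in the class 40 – <60.
L = 40, CF = 37, f = 12, h = 20.
P40 = 40 + ((41.6 − 37)/12)·20 = 40 + 7.66667 = 47.6667.

47.67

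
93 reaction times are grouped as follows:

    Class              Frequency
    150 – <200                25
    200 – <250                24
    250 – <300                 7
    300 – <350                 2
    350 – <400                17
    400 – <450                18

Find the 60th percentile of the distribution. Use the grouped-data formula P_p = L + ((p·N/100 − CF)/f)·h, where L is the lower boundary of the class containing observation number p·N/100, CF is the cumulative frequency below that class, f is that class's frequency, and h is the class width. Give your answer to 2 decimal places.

298.57

N = 93; target position k = 60/100 · 93 = 55.8.
Cumulative frequencies: 25, 49, 56, 58, 75, 93.
Observation 55.8 falls in the class 250 – <300.
L = 250, CF = 49, f = 7, h = 50.
P60 = 250 + ((55.8 − 49)/7)·50 = 250 + 48.5714 = 298.571.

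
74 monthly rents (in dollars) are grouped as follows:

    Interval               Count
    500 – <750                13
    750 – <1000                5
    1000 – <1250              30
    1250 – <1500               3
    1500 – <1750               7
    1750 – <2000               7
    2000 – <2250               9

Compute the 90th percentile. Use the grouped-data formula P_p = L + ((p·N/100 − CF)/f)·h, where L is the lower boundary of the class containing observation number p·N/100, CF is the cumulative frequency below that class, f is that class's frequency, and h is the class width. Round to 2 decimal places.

2044.44

N = 74; target position k = 90/100 · 74 = 66.6.
Cumulative frequencies: 13, 18, 48, 51, 58, 65, 74.
Observation 66.6 falls in the class 2000 – <2250.
L = 2000, CF = 65, f = 9, h = 250.
P90 = 2000 + ((66.6 − 65)/9)·250 = 2000 + 44.4444 = 2044.44.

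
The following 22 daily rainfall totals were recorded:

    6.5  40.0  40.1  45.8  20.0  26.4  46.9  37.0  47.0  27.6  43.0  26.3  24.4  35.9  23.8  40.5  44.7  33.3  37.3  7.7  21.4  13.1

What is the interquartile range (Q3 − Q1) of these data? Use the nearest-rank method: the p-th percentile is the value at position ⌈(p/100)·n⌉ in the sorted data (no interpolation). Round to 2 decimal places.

Sorted: 6.5, 7.7, 13.1, 20.0, 21.4, 23.8, 24.4, 26.3, 26.4, 27.6, 33.3, 35.9, 37.0, 37.3, 40.0, 40.1, 40.5, 43.0, 44.7, 45.8, 46.9, 47.0.
n = 22.
P25: rank ⌈25/100·22⌉ = 6 → 23.8.
P75: rank ⌈75/100·22⌉ = 17 → 40.5.
Difference: 40.5 − 23.8 = 16.7.

16.70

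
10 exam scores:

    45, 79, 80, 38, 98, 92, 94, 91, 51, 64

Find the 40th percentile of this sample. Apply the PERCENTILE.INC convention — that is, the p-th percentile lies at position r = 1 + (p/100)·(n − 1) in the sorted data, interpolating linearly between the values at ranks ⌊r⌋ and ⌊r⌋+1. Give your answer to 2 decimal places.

Sorted: 38, 45, 51, 64, 79, 80, 91, 92, 94, 98.
n = 10.
r = 1 + (40/100)·(10 − 1) = 1 + 3.6 = 4.6.
Rank 4 is 64 and rank 5 is 79.
Interpolate: 64 + 0.6·(79 − 64) = 64 + 0.6·15 = 73.

73.00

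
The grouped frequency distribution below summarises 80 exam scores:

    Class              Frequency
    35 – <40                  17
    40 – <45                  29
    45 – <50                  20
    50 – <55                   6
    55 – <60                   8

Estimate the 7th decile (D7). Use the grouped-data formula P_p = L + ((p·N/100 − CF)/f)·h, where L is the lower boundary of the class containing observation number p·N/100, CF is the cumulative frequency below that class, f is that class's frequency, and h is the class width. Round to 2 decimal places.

47.50

N = 80; target position k = 70/100 · 80 = 56.
Cumulative frequencies: 17, 46, 66, 72, 80.
Observation 56 falls in the class 45 – <50.
L = 45, CF = 46, f = 20, h = 5.
P70 = 45 + ((56 − 46)/20)·5 = 45 + 2.5 = 47.5.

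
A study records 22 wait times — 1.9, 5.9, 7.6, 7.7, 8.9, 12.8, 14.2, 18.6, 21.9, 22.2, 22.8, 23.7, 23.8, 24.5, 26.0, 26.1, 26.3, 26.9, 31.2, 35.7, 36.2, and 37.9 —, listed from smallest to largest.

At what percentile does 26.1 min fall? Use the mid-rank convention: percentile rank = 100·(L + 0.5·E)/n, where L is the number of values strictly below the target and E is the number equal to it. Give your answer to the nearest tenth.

70.5

Count below 26.1: L = 15; count equal: E = 1; n = 22.
Percentile rank = 100·(15 + 0.5·1)/22 = 100·15.5/22 = 70.45.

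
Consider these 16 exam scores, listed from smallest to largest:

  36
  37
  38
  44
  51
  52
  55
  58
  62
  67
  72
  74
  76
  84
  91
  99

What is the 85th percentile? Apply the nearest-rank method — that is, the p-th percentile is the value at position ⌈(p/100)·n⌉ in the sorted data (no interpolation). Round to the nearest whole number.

84

n = 16.
Position = ⌈85/100 · 16⌉ = ⌈13.6⌉ = 14.
The value at rank 14 is 84.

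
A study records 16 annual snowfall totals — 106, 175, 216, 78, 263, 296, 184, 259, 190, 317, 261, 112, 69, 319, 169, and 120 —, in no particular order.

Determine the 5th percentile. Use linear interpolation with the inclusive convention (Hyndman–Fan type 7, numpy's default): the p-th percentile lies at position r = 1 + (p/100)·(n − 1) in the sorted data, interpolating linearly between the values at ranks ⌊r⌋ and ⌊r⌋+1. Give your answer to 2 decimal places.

75.75

Sorted: 69, 78, 106, 112, 120, 169, 175, 184, 190, 216, 259, 261, 263, 296, 317, 319.
n = 16.
r = 1 + (5/100)·(16 − 1) = 1 + 0.75 = 1.75.
Rank 1 is 69 and rank 2 is 78.
Interpolate: 69 + 0.75·(78 − 69) = 69 + 0.75·9 = 75.75.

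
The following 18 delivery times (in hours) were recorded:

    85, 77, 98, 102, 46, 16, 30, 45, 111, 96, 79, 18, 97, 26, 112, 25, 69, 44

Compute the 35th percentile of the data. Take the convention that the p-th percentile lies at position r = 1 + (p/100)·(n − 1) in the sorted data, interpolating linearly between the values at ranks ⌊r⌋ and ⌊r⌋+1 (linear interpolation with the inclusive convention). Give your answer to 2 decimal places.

Sorted: 16, 18, 25, 26, 30, 44, 45, 46, 69, 77, 79, 85, 96, 97, 98, 102, 111, 112.
n = 18.
r = 1 + (35/100)·(18 − 1) = 1 + 5.95 = 6.95.
Rank 6 is 44 and rank 7 is 45.
Interpolate: 44 + 0.95·(45 − 44) = 44 + 0.95·1 = 44.95.

44.95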